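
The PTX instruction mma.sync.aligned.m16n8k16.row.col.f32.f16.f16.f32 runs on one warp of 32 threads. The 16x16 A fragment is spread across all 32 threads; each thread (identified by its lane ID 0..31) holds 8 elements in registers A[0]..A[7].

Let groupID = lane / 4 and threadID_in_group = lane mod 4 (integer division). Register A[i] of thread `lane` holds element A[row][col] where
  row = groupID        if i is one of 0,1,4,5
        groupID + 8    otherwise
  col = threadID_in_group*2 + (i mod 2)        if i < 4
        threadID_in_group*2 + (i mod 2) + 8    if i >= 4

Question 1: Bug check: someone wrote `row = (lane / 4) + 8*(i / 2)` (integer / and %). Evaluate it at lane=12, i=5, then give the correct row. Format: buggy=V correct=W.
`(lane / 4) + 8*(i / 2)`[12,5]->19
lane 12->12/4=3, 12 mod 4=0
i=5  r:3+0->3  c:2·0+1+8->9
row: 19 vs 3

buggy=19 correct=3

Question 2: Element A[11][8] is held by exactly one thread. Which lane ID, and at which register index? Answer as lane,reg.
r=11→G=3,rhi=1  c=8→chi=1,T=0,p=0
L=3*4+0=12  i=1*4+1*2+0=6

12,6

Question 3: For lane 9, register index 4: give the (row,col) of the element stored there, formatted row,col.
9: gr=2,th=1
[4] (2+0,1*2+0+8) = (2,10)

2,10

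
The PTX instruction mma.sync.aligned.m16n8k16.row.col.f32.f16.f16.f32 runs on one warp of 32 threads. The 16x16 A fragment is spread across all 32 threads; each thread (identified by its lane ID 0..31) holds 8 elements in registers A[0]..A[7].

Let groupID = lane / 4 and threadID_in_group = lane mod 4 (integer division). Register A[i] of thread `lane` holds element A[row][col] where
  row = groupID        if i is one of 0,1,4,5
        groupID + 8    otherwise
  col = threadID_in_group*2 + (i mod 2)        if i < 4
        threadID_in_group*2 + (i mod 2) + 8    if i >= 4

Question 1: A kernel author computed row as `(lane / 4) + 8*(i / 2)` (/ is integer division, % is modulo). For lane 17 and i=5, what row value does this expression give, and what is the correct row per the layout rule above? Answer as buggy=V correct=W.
`(lane / 4) + 8*(i / 2)`[17,5]=>20
17: grp=4,tig=1
[5] (4+0,1*2+1+8) = (4,11)
row: 20 vs 4

buggy=20 correct=4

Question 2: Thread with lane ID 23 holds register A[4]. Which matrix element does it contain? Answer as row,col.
5,14

23: g=5,t=3
[4] (5+0,3*2+0+8) = (5,14)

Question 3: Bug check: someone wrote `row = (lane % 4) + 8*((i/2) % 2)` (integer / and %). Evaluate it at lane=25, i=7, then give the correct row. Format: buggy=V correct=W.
buggy=9 correct=14

`(lane % 4) + 8*((i/2) % 2)`[25,7]=>9
lane 25=>25/4=6, 25 mod 4=1
i=7  r:6+8=>14  c:2·1+1+8=>11
row: 9 vs 14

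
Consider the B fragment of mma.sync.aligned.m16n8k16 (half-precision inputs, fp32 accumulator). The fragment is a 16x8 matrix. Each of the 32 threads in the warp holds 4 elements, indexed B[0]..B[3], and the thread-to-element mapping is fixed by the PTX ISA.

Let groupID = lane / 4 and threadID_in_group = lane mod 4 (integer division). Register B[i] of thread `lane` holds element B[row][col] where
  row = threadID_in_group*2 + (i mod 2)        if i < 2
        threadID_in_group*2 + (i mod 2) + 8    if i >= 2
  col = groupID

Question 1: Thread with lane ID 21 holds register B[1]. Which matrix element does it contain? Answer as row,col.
lane 21: G=5 (21/4), T=1 (21%4)
i=1: r=1*2+1+0=3, c=G=5

3,5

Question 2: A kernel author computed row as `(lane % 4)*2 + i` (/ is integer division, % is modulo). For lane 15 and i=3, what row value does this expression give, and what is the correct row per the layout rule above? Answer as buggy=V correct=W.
buggy=9 correct=15

`(lane % 4)*2 + i`[15,3]=>9
lane 15: grp=3 (15/4), tig=3 (15%4)
i=3: r=3*2+1+8=15, c=grp=3
row: 9 vs 15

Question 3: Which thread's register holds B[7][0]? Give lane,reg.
c=0->g=0  r=7->rb=0,t=3,b0=1
L=0*4+3=3  i=0*2+1=1

3,1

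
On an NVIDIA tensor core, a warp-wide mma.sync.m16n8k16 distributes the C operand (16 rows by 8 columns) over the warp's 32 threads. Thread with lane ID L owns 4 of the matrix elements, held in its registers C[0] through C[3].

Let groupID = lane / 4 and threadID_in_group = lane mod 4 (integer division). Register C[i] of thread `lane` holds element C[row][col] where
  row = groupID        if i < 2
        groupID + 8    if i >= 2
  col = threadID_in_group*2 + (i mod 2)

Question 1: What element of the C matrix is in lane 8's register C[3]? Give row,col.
10,1

8: gr=2,th=0
[3] (2+8,0*2+1) = (10,1)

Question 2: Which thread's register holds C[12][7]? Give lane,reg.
r=12->g=4,rb=1  c=7->t=3,b0=1
L=4*4+3=19  i=1*2+1=3

19,3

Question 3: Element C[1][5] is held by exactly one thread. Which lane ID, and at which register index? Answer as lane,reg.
6,1

r=1->g=1,rb=0  c=5->t=2,b0=1
L=1*4+2=6  i=0*2+1=1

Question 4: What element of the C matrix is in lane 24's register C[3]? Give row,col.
lane 24=>24/4=6, 24 mod 4=0
i=3  r:6+8=>14  c:2·0+1=>1

14,1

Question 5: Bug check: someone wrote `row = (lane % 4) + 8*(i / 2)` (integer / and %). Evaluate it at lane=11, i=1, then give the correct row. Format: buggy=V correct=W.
buggy=3 correct=2

`(lane % 4) + 8*(i / 2)`[11,1]->3
lane 11->11/4=2, 11 mod 4=3
i=1  r:2+0->2  c:2·3+1->7
row: 3 vs 2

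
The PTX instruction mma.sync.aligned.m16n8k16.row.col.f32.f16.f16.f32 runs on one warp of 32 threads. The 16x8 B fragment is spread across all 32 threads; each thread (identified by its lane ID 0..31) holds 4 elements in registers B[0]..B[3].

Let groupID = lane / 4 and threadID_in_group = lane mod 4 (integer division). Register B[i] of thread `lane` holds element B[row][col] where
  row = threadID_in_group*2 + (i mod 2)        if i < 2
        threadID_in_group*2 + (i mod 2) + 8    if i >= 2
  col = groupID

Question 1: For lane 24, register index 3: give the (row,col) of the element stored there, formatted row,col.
9,6

lane 24: gid=6 (24/4), tid=0 (24%4)
i=3: r=0*2+1+8=9, c=gid=6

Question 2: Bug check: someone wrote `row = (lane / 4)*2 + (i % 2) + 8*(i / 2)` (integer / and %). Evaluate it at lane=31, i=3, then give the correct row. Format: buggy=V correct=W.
buggy=23 correct=15

`(lane / 4)*2 + (i % 2) + 8*(i / 2)`[31,3]⇒23
31: gr=7,th=3
[3] (3*2+1+8,7) = (15,7)
row: 23 vs 15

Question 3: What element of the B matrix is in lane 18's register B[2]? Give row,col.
18: gr=4,th=2
[2] (2*2+0+8,4) = (12,4)

12,4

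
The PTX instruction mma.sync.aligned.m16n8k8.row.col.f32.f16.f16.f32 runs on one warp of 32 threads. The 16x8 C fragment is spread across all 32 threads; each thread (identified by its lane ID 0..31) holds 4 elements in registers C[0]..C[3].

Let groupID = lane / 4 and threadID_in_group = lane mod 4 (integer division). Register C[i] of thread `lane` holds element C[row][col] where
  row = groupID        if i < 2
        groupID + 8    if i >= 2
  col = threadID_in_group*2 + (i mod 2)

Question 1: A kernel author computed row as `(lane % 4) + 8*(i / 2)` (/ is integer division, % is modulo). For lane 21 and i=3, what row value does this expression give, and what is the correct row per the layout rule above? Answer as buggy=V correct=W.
`(lane % 4) + 8*(i / 2)`[21,3]->9
L=21->g=21>>2=5, t=21&3=1
[3]->row 5+8=13  col 1·2+1=3
row: 9 vs 13

buggy=9 correct=13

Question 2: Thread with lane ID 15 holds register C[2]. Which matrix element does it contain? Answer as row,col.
11,6

lane 15: g=3 (15/4), t=3 (15%4)
i=2: r=3+8=11, c=3*2+0=6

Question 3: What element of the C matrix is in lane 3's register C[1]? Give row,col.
L=3->g=3>>2=0, t=3&3=3
[1]->row 0+0=0  col 3·2+1=7

0,7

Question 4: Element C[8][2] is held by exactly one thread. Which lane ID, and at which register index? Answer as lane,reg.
1,2

r=8→G=0,rhi=1  c=2→T=1,p=0
L=0*4+1=1  i=1*2+0=2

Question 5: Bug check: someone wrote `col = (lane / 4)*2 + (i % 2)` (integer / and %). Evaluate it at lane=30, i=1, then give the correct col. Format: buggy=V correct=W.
buggy=15 correct=5

`(lane / 4)*2 + (i % 2)`[30,1]->15
30: gid=7,tid=2
[1] (7+0,2*2+1) = (7,5)
col: 15 vs 5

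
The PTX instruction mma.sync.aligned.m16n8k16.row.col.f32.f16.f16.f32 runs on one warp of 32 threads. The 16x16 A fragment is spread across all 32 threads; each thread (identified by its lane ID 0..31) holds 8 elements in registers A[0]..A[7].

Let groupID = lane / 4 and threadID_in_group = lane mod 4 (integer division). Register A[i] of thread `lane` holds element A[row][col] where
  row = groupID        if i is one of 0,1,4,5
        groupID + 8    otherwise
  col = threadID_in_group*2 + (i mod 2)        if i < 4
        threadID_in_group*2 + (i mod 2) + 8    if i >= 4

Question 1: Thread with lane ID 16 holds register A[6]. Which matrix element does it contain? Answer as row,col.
12,8

L=16->gid=16>>2=4, tid=16&3=0
[6]->row 4+8=12  col 0·2+0+8=8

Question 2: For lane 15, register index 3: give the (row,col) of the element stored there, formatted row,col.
11,7

15: grp=3,tig=3
[3] (3+8,3*2+1+0) = (11,7)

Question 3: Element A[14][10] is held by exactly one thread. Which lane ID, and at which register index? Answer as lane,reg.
25,6

r=14->g=6,rb=1  c=10->cb=1,t=1,b0=0
L=6*4+1=25  i=1*4+1*2+0=6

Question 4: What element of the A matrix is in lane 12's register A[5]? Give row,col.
3,9

12: G=3,T=0
[5] (3+0,0*2+1+8) = (3,9)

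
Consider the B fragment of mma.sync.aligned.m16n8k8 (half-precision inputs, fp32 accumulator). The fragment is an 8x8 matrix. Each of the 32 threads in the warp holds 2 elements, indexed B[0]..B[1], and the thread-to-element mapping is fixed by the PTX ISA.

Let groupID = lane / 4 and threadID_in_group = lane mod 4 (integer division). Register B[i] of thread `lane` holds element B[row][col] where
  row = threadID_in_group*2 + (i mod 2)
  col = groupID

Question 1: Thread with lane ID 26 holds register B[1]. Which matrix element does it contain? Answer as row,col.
5,6

L=26⇒gr=26>>2=6, th=26&3=2
[1]⇒row 2·2+1=5  col gr=6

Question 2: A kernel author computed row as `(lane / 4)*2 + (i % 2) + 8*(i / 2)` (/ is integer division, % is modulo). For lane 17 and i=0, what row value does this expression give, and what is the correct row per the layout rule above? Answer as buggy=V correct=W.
`(lane / 4)*2 + (i % 2) + 8*(i / 2)`[17,0]->8
L=17->g=17>>2=4, t=17&3=1
[0]->row 1·2+0=2  col g=4
row: 8 vs 2

buggy=8 correct=2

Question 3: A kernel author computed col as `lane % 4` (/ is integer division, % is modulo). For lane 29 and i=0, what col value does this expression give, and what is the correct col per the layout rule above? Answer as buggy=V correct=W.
buggy=1 correct=7

`lane % 4`[29,0]⇒1
lane 29⇒29/4=7, 29 mod 4=1
i=0  r:2·1+0⇒2  c:7
col: 1 vs 7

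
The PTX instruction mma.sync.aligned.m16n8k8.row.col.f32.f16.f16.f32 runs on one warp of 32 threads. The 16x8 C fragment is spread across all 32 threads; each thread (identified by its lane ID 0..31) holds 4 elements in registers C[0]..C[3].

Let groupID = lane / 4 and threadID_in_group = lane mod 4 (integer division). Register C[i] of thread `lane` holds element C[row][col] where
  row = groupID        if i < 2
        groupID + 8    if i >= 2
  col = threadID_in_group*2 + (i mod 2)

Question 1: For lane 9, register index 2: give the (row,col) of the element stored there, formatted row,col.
lane 9: gr=2 (9/4), th=1 (9%4)
i=2: r=2+8=10, c=1*2+0=2

10,2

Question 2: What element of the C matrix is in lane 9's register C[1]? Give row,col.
lane 9=>9/4=2, 9 mod 4=1
i=1  r:2+0=>2  c:2·1+1=>3

2,3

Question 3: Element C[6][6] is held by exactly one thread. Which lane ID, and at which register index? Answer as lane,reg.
27,0

r:6=>grp=6,rB=0  c:6=>tig=3,lo=0
L=6*4+3=27  i=0*2+0=0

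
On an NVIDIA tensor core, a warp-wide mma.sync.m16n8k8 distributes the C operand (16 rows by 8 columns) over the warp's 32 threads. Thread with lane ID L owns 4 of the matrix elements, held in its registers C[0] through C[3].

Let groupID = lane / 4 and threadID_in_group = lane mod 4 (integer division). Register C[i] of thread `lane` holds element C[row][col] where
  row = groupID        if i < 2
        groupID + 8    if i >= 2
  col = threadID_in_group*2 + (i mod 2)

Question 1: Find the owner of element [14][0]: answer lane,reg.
24,2

r=14→G=6,rhi=1  c=0→T=0,p=0
L=6*4+0=24  i=1*2+0=2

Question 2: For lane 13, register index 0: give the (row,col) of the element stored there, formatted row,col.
3,2

lane 13: g=3 (13/4), t=1 (13%4)
i=0: r=3+0=3, c=1*2+0=2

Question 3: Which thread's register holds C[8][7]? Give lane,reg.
r=8⇒gr=0,Rb=1  c=7⇒th=3,odd=1
L=0*4+3=3  i=1*2+1=3

3,3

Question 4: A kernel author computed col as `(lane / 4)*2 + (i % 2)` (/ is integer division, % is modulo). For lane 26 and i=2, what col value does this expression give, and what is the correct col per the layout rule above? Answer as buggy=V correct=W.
`(lane / 4)*2 + (i % 2)`[26,2]⇒12
lane 26: gr=6 (26/4), th=2 (26%4)
i=2: r=6+8=14, c=2*2+0=4
col: 12 vs 4

buggy=12 correct=4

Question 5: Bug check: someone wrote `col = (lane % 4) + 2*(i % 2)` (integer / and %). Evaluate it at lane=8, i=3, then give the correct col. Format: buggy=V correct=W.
`(lane % 4) + 2*(i % 2)`[8,3]->2
lane 8->8/4=2, 8 mod 4=0
i=3  r:2+8->10  c:2·0+1->1
col: 2 vs 1

buggy=2 correct=1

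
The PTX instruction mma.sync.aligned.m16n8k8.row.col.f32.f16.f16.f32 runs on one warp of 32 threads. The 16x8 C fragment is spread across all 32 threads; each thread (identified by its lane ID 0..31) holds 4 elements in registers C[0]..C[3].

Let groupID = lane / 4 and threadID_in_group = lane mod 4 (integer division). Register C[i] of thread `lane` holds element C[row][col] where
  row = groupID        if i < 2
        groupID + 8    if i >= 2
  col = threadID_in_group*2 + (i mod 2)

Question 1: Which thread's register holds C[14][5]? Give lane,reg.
r=14→G=6,rhi=1  c=5→T=2,p=1
L=6*4+2=26  i=1*2+1=3

26,3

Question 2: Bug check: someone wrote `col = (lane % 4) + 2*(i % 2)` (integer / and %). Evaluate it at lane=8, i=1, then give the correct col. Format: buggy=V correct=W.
`(lane % 4) + 2*(i % 2)`[8,1]->2
L=8->gid=8>>2=2, tid=8&3=0
[1]->row 2+0=2  col 0·2+1=1
col: 2 vs 1

buggy=2 correct=1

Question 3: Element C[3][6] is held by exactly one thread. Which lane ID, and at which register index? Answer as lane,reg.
15,0

r=3->g=3,rb=0  c=6->t=3,b0=0
L=3*4+3=15  i=0*2+0=0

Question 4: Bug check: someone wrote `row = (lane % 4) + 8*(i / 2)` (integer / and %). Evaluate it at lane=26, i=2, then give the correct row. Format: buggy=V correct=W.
`(lane % 4) + 8*(i / 2)`[26,2]->10
lane 26: gid=6 (26/4), tid=2 (26%4)
i=2: r=6+8=14, c=2*2+0=4
row: 10 vs 14

buggy=10 correct=14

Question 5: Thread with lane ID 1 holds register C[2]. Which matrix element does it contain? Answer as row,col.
8,2

lane 1: G=0 (1/4), T=1 (1%4)
i=2: r=0+8=8, c=1*2+0=2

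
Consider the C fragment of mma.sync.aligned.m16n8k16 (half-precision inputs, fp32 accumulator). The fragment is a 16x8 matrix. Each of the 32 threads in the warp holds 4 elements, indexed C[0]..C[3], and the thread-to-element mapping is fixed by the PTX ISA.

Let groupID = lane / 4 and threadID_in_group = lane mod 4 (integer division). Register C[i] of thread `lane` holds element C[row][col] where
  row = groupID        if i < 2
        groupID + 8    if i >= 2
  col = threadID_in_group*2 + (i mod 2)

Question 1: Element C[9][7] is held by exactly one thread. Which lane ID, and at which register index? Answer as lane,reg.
r=9→G=1,rhi=1  c=7→T=3,p=1
L=1*4+3=7  i=1*2+1=3

7,3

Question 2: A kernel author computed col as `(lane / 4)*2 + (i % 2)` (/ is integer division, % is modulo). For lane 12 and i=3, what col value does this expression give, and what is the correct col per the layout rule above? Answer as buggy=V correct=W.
`(lane / 4)*2 + (i % 2)`[12,3]⇒7
L=12⇒gr=12>>2=3, th=12&3=0
[3]⇒row 3+8=11  col 0·2+1=1
col: 7 vs 1

buggy=7 correct=1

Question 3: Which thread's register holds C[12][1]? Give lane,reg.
r=12→G=4,rhi=1  c=1→T=0,p=1
L=4*4+0=16  i=1*2+1=3

16,3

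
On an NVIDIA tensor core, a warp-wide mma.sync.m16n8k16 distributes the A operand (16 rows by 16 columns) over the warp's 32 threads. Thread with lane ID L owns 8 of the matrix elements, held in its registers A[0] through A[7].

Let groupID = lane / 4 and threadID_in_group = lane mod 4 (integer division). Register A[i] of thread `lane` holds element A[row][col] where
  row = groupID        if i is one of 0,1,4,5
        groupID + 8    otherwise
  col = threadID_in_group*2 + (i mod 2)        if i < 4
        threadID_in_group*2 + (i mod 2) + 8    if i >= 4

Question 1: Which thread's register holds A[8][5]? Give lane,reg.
2,3

r=8⇒gr=0,Rb=1  c=5⇒Cb=0,th=2,odd=1
L=0*4+2=2  i=0*4+1*2+1=3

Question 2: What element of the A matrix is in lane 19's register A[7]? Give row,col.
L=19→G=19>>2=4, T=19&3=3
[7]→row 4+8=12  col 3·2+1+8=15

12,15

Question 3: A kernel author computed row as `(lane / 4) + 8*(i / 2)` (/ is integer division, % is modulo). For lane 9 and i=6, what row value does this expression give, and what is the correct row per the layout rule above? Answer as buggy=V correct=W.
`(lane / 4) + 8*(i / 2)`[9,6]→26
L=9→G=9>>2=2, T=9&3=1
[6]→row 2+8=10  col 1·2+0+8=10
row: 26 vs 10

buggy=26 correct=10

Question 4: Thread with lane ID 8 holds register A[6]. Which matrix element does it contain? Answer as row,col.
10,8

L=8->g=8>>2=2, t=8&3=0
[6]->row 2+8=10  col 0·2+0+8=8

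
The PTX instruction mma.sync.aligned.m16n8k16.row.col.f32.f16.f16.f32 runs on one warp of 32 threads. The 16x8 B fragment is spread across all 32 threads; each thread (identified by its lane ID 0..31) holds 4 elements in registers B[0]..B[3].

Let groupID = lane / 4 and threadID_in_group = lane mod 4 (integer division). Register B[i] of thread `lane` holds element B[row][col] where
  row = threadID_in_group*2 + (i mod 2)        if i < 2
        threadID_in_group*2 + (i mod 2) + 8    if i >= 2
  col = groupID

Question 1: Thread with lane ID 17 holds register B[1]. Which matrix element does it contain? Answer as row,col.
3,4

lane 17→17/4=4, 17 mod 4=1
i=1  r:2·1+1+0→3  c:4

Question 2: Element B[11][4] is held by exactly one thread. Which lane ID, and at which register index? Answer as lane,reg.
17,3

c: 4->gid=4  r: 11->r8=1,tid=1,i&1=1
L=4*4+1=17  i=1*2+1=3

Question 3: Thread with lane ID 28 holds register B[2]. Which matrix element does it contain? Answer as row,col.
8,7

28: g=7,t=0
[2] (0*2+0+8,7) = (8,7)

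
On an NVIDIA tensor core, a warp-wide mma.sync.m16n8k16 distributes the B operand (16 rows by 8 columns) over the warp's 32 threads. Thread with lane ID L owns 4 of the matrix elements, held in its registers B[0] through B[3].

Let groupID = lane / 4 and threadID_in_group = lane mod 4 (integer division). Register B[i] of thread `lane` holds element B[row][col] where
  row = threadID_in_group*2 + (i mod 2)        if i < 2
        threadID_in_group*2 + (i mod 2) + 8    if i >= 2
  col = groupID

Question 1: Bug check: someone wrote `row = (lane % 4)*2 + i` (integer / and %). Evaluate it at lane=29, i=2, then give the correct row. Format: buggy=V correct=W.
`(lane % 4)*2 + i`[29,2]=>4
29: grp=7,tig=1
[2] (1*2+0+8,7) = (10,7)
row: 4 vs 10

buggy=4 correct=10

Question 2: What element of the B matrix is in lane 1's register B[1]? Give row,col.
1: G=0,T=1
[1] (1*2+1+0,0) = (3,0)

3,0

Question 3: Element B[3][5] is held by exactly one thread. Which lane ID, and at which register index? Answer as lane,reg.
c: 5->gid=5  r: 3->r8=0,tid=1,i&1=1
L=5*4+1=21  i=0*2+1=1

21,1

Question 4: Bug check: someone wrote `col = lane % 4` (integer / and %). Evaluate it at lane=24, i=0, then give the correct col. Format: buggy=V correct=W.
buggy=0 correct=6

`lane % 4`[24,0]=>0
lane 24=>24/4=6, 24 mod 4=0
i=0  r:2·0+0+0=>0  c:6
col: 0 vs 6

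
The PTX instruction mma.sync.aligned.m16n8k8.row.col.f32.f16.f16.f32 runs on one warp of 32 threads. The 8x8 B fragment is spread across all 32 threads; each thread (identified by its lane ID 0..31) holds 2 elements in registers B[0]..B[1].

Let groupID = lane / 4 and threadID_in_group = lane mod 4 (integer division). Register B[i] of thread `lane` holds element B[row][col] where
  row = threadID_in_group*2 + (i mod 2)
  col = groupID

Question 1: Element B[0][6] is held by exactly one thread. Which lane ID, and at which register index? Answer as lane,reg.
24,0

c=6⇒gr=6  r=0⇒th=0,odd=0
L=6*4+0=24  i=0=0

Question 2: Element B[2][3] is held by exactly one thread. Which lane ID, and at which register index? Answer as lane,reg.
13,0

c: 3->gid=3  r: 2->tid=1,i&1=0
L=3*4+1=13  i=0=0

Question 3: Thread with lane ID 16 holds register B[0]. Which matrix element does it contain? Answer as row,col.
0,4

L=16→G=16>>2=4, T=16&3=0
[0]→row 0·2+0=0  col G=4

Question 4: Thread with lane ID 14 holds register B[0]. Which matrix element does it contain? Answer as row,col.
4,3

L=14→G=14>>2=3, T=14&3=2
[0]→row 2·2+0=4  col G=3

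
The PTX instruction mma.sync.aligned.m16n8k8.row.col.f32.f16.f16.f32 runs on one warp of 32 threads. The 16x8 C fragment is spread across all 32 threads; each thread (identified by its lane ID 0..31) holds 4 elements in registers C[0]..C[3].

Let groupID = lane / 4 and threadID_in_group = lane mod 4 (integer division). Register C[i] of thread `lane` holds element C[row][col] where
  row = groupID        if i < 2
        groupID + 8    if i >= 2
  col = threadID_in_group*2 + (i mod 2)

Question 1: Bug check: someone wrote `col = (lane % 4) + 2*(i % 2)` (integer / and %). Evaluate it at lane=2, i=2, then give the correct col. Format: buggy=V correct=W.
buggy=2 correct=4

`(lane % 4) + 2*(i % 2)`[2,2]->2
L=2->gid=2>>2=0, tid=2&3=2
[2]->row 0+8=8  col 2·2+0=4
col: 2 vs 4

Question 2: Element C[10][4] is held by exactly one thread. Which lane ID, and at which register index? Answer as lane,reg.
10,2

r=10→G=2,rhi=1  c=4→T=2,p=0
L=2*4+2=10  i=1*2+0=2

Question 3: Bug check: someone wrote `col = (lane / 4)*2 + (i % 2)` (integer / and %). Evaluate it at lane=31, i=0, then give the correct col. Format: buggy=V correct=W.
`(lane / 4)*2 + (i % 2)`[31,0]=>14
L=31=>grp=31>>2=7, tig=31&3=3
[0]=>row 7+0=7  col 3·2+0=6
col: 14 vs 6

buggy=14 correct=6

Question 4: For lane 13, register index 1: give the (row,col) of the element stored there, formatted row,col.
L=13⇒gr=13>>2=3, th=13&3=1
[1]⇒row 3+0=3  col 1·2+1=3

3,3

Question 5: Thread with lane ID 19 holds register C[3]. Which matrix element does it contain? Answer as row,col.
lane 19⇒19/4=4, 19 mod 4=3
i=3  r:4+8⇒12  c:2·3+1⇒7

12,7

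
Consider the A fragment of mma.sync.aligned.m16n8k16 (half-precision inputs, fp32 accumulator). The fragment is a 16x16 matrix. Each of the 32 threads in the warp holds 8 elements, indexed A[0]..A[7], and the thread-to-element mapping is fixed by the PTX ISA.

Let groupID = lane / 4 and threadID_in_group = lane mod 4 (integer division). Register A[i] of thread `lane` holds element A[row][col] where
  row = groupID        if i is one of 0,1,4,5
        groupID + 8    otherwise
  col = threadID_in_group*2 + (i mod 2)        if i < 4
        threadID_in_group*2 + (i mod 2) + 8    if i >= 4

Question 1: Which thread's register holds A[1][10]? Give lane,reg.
5,4

r: 1->gid=1,r8=0  c: 10->c8=1,tid=1,i&1=0
L=1*4+1=5  i=1*4+0*2+0=4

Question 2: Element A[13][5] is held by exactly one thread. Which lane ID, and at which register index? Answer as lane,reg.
r=13→G=5,rhi=1  c=5→chi=0,T=2,p=1
L=5*4+2=22  i=0*4+1*2+1=3

22,3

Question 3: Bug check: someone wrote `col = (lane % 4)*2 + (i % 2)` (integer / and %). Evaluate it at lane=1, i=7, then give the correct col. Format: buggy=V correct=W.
`(lane % 4)*2 + (i % 2)`[1,7]→3
lane 1→1/4=0, 1 mod 4=1
i=7  r:0+8→8  c:2·1+1+8→11
col: 3 vs 11

buggy=3 correct=11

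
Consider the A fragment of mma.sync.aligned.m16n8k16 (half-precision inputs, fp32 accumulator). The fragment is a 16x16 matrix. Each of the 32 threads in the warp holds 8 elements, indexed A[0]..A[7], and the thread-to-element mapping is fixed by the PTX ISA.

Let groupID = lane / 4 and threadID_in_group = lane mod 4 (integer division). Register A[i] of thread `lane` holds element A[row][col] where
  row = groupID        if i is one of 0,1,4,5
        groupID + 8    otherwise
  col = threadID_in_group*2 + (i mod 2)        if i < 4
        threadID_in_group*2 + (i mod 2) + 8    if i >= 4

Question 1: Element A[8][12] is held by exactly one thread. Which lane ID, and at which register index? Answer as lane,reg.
2,6

r=8⇒gr=0,Rb=1  c=12⇒Cb=1,th=2,odd=0
L=0*4+2=2  i=1*4+1*2+0=6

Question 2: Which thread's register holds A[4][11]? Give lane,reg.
17,5

r: 4->gid=4,r8=0  c: 11->c8=1,tid=1,i&1=1
L=4*4+1=17  i=1*4+0*2+1=5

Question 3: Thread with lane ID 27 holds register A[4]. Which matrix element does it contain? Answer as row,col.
6,14

L=27->gid=27>>2=6, tid=27&3=3
[4]->row 6+0=6  col 3·2+0+8=14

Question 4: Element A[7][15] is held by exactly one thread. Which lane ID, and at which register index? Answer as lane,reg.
31,5

r=7->g=7,rb=0  c=15->cb=1,t=3,b0=1
L=7*4+3=31  i=1*4+0*2+1=5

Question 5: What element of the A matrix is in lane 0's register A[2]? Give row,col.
lane 0->0/4=0, 0 mod 4=0
i=2  r:0+8->8  c:2·0+0+0->0

8,0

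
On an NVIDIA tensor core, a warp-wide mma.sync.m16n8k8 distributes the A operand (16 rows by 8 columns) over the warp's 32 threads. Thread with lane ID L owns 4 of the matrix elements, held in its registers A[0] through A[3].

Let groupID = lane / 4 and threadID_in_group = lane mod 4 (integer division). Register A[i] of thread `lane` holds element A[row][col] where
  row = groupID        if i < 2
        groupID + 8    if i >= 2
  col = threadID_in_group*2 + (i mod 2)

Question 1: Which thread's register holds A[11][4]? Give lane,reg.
r=11->g=3,rb=1  c=4->t=2,b0=0
L=3*4+2=14  i=1*2+0=2

14,2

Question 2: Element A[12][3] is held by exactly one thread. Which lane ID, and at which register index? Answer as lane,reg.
r=12->g=4,rb=1  c=3->t=1,b0=1
L=4*4+1=17  i=1*2+1=3

17,3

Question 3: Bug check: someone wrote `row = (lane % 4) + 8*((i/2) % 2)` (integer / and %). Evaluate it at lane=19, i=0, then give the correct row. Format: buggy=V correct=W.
buggy=3 correct=4

`(lane % 4) + 8*((i/2) % 2)`[19,0]->3
L=19->g=19>>2=4, t=19&3=3
[0]->row 4+0=4  col 3·2+0=6
row: 3 vs 4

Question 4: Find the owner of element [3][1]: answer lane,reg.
12,1

r=3->g=3,rb=0  c=1->t=0,b0=1
L=3*4+0=12  i=0*2+1=1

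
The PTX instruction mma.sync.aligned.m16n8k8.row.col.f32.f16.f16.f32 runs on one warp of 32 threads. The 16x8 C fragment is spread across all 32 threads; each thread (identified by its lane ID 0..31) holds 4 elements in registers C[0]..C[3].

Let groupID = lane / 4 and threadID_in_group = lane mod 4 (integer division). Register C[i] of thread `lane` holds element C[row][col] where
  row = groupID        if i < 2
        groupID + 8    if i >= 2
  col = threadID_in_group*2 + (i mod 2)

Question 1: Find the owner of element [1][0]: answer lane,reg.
4,0

r:1=>grp=1,rB=0  c:0=>tig=0,lo=0
L=1*4+0=4  i=0*2+0=0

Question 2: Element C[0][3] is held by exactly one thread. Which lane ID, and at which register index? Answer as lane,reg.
1,1

r=0→G=0,rhi=0  c=3→T=1,p=1
L=0*4+1=1  i=0*2+1=1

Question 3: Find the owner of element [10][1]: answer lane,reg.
r=10⇒gr=2,Rb=1  c=1⇒th=0,odd=1
L=2*4+0=8  i=1*2+1=3

8,3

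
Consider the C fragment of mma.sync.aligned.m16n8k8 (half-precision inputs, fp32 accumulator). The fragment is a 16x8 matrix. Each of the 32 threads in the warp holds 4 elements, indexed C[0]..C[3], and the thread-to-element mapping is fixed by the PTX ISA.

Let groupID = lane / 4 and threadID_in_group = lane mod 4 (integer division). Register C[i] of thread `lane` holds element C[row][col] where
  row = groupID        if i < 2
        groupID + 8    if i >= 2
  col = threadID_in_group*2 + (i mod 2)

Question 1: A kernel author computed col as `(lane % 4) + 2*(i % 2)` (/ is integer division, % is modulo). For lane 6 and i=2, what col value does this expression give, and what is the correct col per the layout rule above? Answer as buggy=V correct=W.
`(lane % 4) + 2*(i % 2)`[6,2]->2
lane 6: gid=1 (6/4), tid=2 (6%4)
i=2: r=1+8=9, c=2*2+0=4
col: 2 vs 4

buggy=2 correct=4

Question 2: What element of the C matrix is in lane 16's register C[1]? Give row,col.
lane 16=>16/4=4, 16 mod 4=0
i=1  r:4+0=>4  c:2·0+1=>1

4,1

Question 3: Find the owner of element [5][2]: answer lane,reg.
r=5→G=5,rhi=0  c=2→T=1,p=0
L=5*4+1=21  i=0*2+0=0

21,0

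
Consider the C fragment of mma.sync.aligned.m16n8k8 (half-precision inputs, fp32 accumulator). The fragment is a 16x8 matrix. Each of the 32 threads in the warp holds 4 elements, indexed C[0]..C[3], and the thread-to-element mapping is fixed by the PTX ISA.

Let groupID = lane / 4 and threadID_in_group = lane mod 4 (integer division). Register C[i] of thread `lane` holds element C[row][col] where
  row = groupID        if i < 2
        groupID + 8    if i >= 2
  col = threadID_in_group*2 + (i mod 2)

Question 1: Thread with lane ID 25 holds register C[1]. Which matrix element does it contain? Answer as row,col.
6,3

lane 25→25/4=6, 25 mod 4=1
i=1  r:6+0→6  c:2·1+1→3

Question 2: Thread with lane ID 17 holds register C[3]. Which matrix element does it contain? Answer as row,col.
12,3

L=17=>grp=17>>2=4, tig=17&3=1
[3]=>row 4+8=12  col 1·2+1=3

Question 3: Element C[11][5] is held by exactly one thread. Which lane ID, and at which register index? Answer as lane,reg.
r=11->g=3,rb=1  c=5->t=2,b0=1
L=3*4+2=14  i=1*2+1=3

14,3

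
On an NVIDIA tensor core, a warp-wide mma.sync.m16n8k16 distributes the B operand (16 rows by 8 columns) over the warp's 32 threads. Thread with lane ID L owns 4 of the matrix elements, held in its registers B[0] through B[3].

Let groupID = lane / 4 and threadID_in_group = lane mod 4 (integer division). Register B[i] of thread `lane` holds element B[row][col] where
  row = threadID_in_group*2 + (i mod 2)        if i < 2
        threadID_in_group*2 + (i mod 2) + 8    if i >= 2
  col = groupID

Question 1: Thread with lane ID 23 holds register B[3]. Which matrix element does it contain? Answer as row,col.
15,5

lane 23: grp=5 (23/4), tig=3 (23%4)
i=3: r=3*2+1+8=15, c=grp=5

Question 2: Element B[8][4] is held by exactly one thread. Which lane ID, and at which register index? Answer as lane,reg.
c:4=>grp=4  r:8=>rB=1,tig=0,lo=0
L=4*4+0=16  i=1*2+0=2

16,2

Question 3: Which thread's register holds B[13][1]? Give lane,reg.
c: 1->gid=1  r: 13->r8=1,tid=2,i&1=1
L=1*4+2=6  i=1*2+1=3

6,3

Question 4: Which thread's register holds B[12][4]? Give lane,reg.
c=4->g=4  r=12->rb=1,t=2,b0=0
L=4*4+2=18  i=1*2+0=2

18,2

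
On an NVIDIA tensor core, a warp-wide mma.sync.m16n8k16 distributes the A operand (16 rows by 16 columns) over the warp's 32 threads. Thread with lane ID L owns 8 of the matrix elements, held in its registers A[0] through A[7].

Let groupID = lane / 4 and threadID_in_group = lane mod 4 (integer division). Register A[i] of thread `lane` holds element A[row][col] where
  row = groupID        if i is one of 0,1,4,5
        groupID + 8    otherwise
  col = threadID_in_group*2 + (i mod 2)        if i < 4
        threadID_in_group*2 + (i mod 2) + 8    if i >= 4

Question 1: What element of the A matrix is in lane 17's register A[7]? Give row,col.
12,11

L=17->gid=17>>2=4, tid=17&3=1
[7]->row 4+8=12  col 1·2+1+8=11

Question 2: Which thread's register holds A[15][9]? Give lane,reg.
r:15=>grp=7,rB=1  c:9=>cB=1,tig=0,lo=1
L=7*4+0=28  i=1*4+1*2+1=7

28,7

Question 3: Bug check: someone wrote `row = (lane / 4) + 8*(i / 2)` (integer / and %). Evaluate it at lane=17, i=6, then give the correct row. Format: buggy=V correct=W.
buggy=28 correct=12

`(lane / 4) + 8*(i / 2)`[17,6]->28
L=17->g=17>>2=4, t=17&3=1
[6]->row 4+8=12  col 1·2+0+8=10
row: 28 vs 12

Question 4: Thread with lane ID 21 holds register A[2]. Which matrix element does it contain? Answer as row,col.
21: G=5,T=1
[2] (5+8,1*2+0+0) = (13,2)

13,2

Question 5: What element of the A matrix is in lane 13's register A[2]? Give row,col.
11,2

L=13⇒gr=13>>2=3, th=13&3=1
[2]⇒row 3+8=11  col 1·2+0+0=2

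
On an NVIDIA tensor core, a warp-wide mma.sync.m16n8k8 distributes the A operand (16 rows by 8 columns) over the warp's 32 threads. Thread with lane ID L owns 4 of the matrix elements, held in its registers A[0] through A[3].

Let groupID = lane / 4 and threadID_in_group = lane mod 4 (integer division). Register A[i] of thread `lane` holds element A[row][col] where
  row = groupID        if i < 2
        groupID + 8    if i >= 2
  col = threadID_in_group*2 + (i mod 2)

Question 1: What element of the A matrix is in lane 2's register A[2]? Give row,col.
L=2=>grp=2>>2=0, tig=2&3=2
[2]=>row 0+8=8  col 2·2+0=4

8,4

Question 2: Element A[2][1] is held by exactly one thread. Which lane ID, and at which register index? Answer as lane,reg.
r=2→G=2,rhi=0  c=1→T=0,p=1
L=2*4+0=8  i=0*2+1=1

8,1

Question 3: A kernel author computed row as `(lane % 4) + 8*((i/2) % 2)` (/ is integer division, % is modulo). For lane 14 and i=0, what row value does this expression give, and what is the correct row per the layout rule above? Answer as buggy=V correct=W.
buggy=2 correct=3

`(lane % 4) + 8*((i/2) % 2)`[14,0]->2
L=14->gid=14>>2=3, tid=14&3=2
[0]->row 3+0=3  col 2·2+0=4
row: 2 vs 3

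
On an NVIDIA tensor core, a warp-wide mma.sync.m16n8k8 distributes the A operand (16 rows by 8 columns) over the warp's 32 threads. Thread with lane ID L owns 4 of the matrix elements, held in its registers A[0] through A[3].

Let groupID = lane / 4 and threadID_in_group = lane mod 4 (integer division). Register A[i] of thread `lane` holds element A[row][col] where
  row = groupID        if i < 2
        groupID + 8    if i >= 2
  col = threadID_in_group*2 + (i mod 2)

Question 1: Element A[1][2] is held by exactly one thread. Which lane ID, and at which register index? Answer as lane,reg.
5,0

r=1→G=1,rhi=0  c=2→T=1,p=0
L=1*4+1=5  i=0*2+0=0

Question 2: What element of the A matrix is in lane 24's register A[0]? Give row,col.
24: gr=6,th=0
[0] (6+0,0*2+0) = (6,0)

6,0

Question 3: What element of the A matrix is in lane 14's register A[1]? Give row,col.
3,5

L=14⇒gr=14>>2=3, th=14&3=2
[1]⇒row 3+0=3  col 2·2+1=5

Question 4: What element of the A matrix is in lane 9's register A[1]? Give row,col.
2,3

lane 9⇒9/4=2, 9 mod 4=1
i=1  r:2+0⇒2  c:2·1+1⇒3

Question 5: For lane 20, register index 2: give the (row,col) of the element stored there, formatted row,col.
20: grp=5,tig=0
[2] (5+8,0*2+0) = (13,0)

13,0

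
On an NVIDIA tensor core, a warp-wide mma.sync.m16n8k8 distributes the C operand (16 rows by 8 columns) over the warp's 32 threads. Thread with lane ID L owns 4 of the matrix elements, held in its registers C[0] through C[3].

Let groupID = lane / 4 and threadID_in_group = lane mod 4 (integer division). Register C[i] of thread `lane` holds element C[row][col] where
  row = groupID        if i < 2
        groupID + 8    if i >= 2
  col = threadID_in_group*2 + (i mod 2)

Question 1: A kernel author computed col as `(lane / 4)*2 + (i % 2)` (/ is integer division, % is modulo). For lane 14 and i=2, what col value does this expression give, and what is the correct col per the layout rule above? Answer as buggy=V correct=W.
`(lane / 4)*2 + (i % 2)`[14,2]⇒6
14: gr=3,th=2
[2] (3+8,2*2+0) = (11,4)
col: 6 vs 4

buggy=6 correct=4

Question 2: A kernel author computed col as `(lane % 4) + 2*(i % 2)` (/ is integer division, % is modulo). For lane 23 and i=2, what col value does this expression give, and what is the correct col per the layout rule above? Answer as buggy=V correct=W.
`(lane % 4) + 2*(i % 2)`[23,2]→3
lane 23: G=5 (23/4), T=3 (23%4)
i=2: r=5+8=13, c=3*2+0=6
col: 3 vs 6

buggy=3 correct=6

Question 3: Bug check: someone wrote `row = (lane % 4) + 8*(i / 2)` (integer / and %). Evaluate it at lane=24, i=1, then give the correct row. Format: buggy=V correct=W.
buggy=0 correct=6

`(lane % 4) + 8*(i / 2)`[24,1]⇒0
24: gr=6,th=0
[1] (6+0,0*2+1) = (6,1)
row: 0 vs 6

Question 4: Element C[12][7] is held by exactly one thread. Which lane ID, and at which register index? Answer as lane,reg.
r=12⇒gr=4,Rb=1  c=7⇒th=3,odd=1
L=4*4+3=19  i=1*2+1=3

19,3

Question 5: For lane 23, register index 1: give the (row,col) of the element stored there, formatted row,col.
23: grp=5,tig=3
[1] (5+0,3*2+1) = (5,7)

5,7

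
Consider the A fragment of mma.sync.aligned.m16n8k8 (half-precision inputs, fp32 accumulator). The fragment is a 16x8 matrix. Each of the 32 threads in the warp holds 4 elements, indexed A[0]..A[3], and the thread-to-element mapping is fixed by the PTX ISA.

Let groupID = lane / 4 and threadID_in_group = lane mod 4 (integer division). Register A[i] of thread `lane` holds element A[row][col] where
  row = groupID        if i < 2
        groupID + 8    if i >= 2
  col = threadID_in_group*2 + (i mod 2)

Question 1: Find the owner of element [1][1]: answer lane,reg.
4,1

r:1=>grp=1,rB=0  c:1=>tig=0,lo=1
L=1*4+0=4  i=0*2+1=1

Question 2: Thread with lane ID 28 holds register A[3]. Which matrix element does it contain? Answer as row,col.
15,1

L=28->g=28>>2=7, t=28&3=0
[3]->row 7+8=15  col 0·2+1=1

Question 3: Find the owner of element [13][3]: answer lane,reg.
21,3

r=13->g=5,rb=1  c=3->t=1,b0=1
L=5*4+1=21  i=1*2+1=3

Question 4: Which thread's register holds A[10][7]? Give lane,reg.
r=10→G=2,rhi=1  c=7→T=3,p=1
L=2*4+3=11  i=1*2+1=3

11,3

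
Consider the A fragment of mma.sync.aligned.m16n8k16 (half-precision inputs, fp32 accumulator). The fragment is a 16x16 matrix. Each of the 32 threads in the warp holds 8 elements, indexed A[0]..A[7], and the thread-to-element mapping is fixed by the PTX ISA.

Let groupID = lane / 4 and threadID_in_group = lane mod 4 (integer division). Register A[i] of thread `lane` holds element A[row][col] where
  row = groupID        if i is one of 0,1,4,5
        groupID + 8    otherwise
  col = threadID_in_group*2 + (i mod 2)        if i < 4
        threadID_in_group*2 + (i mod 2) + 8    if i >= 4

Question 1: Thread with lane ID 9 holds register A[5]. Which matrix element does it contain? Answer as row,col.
9: grp=2,tig=1
[5] (2+0,1*2+1+8) = (2,11)

2,11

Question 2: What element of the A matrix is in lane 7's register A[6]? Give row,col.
lane 7: gid=1 (7/4), tid=3 (7%4)
i=6: r=1+8=9, c=3*2+0+8=14

9,14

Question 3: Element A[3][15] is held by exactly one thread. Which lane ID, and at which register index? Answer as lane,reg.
r=3→G=3,rhi=0  c=15→chi=1,T=3,p=1
L=3*4+3=15  i=1*4+0*2+1=5

15,5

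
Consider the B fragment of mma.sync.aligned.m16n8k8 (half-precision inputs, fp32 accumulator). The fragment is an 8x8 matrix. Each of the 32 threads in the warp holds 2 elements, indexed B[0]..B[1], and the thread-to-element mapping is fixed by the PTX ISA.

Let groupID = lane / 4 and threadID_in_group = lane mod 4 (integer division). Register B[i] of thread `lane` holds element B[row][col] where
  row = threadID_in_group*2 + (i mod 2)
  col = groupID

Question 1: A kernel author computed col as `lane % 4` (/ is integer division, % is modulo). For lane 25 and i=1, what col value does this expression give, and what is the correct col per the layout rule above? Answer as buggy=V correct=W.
`lane % 4`[25,1]⇒1
L=25⇒gr=25>>2=6, th=25&3=1
[1]⇒row 1·2+1=3  col gr=6
col: 1 vs 6

buggy=1 correct=6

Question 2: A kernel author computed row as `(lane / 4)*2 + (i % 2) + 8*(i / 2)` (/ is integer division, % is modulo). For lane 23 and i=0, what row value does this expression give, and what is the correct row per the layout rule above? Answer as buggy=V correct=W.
`(lane / 4)*2 + (i % 2) + 8*(i / 2)`[23,0]=>10
lane 23: grp=5 (23/4), tig=3 (23%4)
i=0: r=3*2+0=6, c=grp=5
row: 10 vs 6

buggy=10 correct=6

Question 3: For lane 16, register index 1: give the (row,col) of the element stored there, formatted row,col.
lane 16->16/4=4, 16 mod 4=0
i=1  r:2·0+1->1  c:4

1,4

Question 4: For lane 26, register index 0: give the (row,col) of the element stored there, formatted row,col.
26: g=6,t=2
[0] (2*2+0,6) = (4,6)

4,6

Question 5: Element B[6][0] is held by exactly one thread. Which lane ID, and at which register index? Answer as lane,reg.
c:0=>grp=0  r:6=>tig=3,lo=0
L=0*4+3=3  i=0=0

3,0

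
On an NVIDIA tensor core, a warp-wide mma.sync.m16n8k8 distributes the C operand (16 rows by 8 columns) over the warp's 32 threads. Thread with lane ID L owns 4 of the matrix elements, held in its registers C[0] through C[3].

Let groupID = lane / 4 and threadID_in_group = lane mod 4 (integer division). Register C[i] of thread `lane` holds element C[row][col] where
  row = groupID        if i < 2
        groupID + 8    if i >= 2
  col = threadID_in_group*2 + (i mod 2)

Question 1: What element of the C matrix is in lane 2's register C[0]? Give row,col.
2: gid=0,tid=2
[0] (0+0,2*2+0) = (0,4)

0,4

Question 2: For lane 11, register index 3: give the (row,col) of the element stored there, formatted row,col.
10,7

L=11→G=11>>2=2, T=11&3=3
[3]→row 2+8=10  col 3·2+1=7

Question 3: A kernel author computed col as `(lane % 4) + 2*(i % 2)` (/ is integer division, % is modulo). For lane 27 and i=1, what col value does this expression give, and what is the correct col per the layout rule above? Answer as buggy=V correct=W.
`(lane % 4) + 2*(i % 2)`[27,1]⇒5
lane 27⇒27/4=6, 27 mod 4=3
i=1  r:6+0⇒6  c:2·3+1⇒7
col: 5 vs 7

buggy=5 correct=7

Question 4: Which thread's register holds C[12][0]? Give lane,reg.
r=12->g=4,rb=1  c=0->t=0,b0=0
L=4*4+0=16  i=1*2+0=2

16,2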